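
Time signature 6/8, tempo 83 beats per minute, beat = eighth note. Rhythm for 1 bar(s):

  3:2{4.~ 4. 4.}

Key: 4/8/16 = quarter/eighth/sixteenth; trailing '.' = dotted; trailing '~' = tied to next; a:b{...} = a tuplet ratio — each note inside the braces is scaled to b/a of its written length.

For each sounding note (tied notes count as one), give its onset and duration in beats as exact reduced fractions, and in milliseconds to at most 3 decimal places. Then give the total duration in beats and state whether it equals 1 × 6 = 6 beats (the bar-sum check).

1) 0.0ms=0b +2891.566ms=4b
2) 2891.566ms=4b +1445.783ms=2b
Σ=6b of 6 (83bpm 6/8) — PASS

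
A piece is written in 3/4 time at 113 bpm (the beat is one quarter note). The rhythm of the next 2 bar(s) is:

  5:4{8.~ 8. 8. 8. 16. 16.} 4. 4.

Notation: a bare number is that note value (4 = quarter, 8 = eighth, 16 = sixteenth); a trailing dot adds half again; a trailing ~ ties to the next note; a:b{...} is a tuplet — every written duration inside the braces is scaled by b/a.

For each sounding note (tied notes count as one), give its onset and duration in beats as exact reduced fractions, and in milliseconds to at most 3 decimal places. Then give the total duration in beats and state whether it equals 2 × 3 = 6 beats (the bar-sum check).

1) 0.0ms=0b +637.168ms=6/5b
2) 637.168ms=6/5b +318.584ms=3/5b
3) 955.752ms=9/5b +318.584ms=3/5b
4) 1274.336ms=12/5b +159.292ms=3/10b
5) 1433.628ms=27/10b +159.292ms=3/10b
6) 1592.92ms=3b +796.46ms=3/2b
7) 2389.381ms=9/2b +796.46ms=3/2b
Σ=6b of 6 (113bpm 3/4) — PASS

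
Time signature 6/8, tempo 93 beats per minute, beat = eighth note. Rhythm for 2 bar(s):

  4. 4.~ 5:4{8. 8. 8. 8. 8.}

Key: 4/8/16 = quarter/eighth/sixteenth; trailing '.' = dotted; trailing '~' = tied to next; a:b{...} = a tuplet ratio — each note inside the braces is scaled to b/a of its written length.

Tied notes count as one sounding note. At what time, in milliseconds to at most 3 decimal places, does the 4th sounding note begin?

note 4 onset = 42/5b = 5419.355ms

1. 0.0ms @ 0 + 1935.484ms (3)
2. 1935.484ms @ 3 + 2709.677ms (21/5)
3. 4645.161ms @ 36/5 + 774.194ms (6/5)
4. 5419.355ms @ 42/5 + 774.194ms (6/5)
5. 6193.548ms @ 48/5 + 774.194ms (6/5)
6. 6967.742ms @ 54/5 + 774.194ms (6/5)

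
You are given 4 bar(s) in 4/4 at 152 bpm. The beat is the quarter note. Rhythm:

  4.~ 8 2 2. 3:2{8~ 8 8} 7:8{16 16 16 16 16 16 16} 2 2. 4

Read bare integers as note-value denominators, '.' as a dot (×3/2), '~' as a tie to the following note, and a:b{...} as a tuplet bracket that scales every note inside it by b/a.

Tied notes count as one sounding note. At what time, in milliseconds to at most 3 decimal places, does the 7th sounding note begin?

1. 0.0ms @ 0 + 789.474ms (2)
2. 789.474ms @ 2 + 789.474ms (2)
3. 1578.947ms @ 4 + 1184.211ms (3)
4. 2763.158ms @ 7 + 263.158ms (2/3)
5. 3026.316ms @ 23/3 + 131.579ms (1/3)
6. 3157.895ms @ 8 + 112.782ms (2/7)
7. 3270.677ms @ 58/7 + 112.782ms (2/7)
8. 3383.459ms @ 60/7 + 112.782ms (2/7)
9. 3496.241ms @ 62/7 + 112.782ms (2/7)
10. 3609.023ms @ 64/7 + 112.782ms (2/7)
11. 3721.805ms @ 66/7 + 112.782ms (2/7)
12. 3834.586ms @ 68/7 + 112.782ms (2/7)
13. 3947.368ms @ 10 + 789.474ms (2)
14. 4736.842ms @ 12 + 1184.211ms (3)
15. 5921.053ms @ 15 + 394.737ms (1)

note 7 onset = 58/7b = 3270.677ms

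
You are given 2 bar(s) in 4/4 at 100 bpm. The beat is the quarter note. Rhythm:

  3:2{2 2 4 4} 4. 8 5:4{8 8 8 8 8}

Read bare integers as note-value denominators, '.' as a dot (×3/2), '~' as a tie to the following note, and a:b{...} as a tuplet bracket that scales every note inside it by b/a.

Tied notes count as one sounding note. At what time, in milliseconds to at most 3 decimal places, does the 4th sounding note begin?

note 4 onset = 10/3b = 2000.0ms

1. 0.0ms @ 0 + 800.0ms (4/3)
2. 800.0ms @ 4/3 + 800.0ms (4/3)
3. 1600.0ms @ 8/3 + 400.0ms (2/3)
4. 2000.0ms @ 10/3 + 400.0ms (2/3)
5. 2400.0ms @ 4 + 900.0ms (3/2)
6. 3300.0ms @ 11/2 + 300.0ms (1/2)
7. 3600.0ms @ 6 + 240.0ms (2/5)
8. 3840.0ms @ 32/5 + 240.0ms (2/5)
9. 4080.0ms @ 34/5 + 240.0ms (2/5)
10. 4320.0ms @ 36/5 + 240.0ms (2/5)
11. 4560.0ms @ 38/5 + 240.0ms (2/5)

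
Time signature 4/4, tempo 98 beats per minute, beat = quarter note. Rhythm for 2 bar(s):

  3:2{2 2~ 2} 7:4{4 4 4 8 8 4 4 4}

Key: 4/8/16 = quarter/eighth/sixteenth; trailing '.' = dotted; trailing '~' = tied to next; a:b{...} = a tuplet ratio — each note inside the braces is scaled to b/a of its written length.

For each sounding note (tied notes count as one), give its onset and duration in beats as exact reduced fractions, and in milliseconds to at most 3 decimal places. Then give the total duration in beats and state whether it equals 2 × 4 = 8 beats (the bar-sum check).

1) 0.0ms=0b +816.327ms=4/3b
2) 816.327ms=4/3b +1632.653ms=8/3b
3) 2448.98ms=4b +349.854ms=4/7b
4) 2798.834ms=32/7b +349.854ms=4/7b
5) 3148.688ms=36/7b +349.854ms=4/7b
6) 3498.542ms=40/7b +174.927ms=2/7b
7) 3673.469ms=6b +174.927ms=2/7b
8) 3848.397ms=44/7b +349.854ms=4/7b
9) 4198.251ms=48/7b +349.854ms=4/7b
10) 4548.105ms=52/7b +349.854ms=4/7b
Σ=8b of 8 (98bpm 4/4) — PASS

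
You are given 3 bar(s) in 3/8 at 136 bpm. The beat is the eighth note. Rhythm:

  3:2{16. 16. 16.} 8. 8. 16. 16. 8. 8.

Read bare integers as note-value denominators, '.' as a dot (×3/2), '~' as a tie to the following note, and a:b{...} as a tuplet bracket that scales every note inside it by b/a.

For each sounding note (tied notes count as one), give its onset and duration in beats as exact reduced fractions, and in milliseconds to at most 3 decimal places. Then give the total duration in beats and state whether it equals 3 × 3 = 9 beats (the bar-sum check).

1) 0.0ms=0b +220.588ms=1/2b
2) 220.588ms=1/2b +220.588ms=1/2b
3) 441.176ms=1b +220.588ms=1/2b
4) 661.765ms=3/2b +661.765ms=3/2b
5) 1323.529ms=3b +661.765ms=3/2b
6) 1985.294ms=9/2b +330.882ms=3/4b
7) 2316.176ms=21/4b +330.882ms=3/4b
8) 2647.059ms=6b +661.765ms=3/2b
9) 3308.824ms=15/2b +661.765ms=3/2b
Σ=9b of 9 (136bpm 3/8) — PASS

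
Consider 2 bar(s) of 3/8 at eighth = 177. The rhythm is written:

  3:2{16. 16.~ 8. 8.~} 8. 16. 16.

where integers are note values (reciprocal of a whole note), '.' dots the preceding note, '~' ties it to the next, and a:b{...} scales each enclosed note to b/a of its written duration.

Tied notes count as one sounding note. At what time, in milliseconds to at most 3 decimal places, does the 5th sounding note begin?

1. 0.0ms @ 0 + 169.492ms (1/2)
2. 169.492ms @ 1/2 + 508.475ms (3/2)
3. 677.966ms @ 2 + 847.458ms (5/2)
4. 1525.424ms @ 9/2 + 254.237ms (3/4)
5. 1779.661ms @ 21/4 + 254.237ms (3/4)

note 5 onset = 21/4b = 1779.661ms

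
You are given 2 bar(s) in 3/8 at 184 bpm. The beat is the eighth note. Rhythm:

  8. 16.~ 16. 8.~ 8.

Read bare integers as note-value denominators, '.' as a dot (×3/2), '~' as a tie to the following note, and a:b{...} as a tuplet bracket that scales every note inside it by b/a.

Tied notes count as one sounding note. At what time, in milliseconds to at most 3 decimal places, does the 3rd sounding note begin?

1. 0.0ms @ 0 + 489.13ms (3/2)
2. 489.13ms @ 3/2 + 489.13ms (3/2)
3. 978.261ms @ 3 + 978.261ms (3)

note 3 onset = 3b = 978.261ms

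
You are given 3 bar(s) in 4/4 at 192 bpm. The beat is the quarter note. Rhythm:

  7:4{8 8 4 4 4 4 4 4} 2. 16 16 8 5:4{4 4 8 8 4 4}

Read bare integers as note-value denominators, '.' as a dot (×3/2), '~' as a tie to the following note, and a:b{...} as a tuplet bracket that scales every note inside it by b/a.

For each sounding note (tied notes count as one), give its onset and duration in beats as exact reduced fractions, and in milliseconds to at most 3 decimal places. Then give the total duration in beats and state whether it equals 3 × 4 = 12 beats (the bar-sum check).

1) 0.0ms=0b +89.286ms=2/7b
2) 89.286ms=2/7b +89.286ms=2/7b
3) 178.571ms=4/7b +178.571ms=4/7b
4) 357.143ms=8/7b +178.571ms=4/7b
5) 535.714ms=12/7b +178.571ms=4/7b
6) 714.286ms=16/7b +178.571ms=4/7b
7) 892.857ms=20/7b +178.571ms=4/7b
8) 1071.429ms=24/7b +178.571ms=4/7b
9) 1250.0ms=4b +937.5ms=3b
10) 2187.5ms=7b +78.125ms=1/4b
11) 2265.625ms=29/4b +78.125ms=1/4b
12) 2343.75ms=15/2b +156.25ms=1/2b
13) 2500.0ms=8b +250.0ms=4/5b
14) 2750.0ms=44/5b +250.0ms=4/5b
15) 3000.0ms=48/5b +125.0ms=2/5b
16) 3125.0ms=10b +125.0ms=2/5b
17) 3250.0ms=52/5b +250.0ms=4/5b
18) 3500.0ms=56/5b +250.0ms=4/5b
Σ=12b of 12 (192bpm 4/4) — PASS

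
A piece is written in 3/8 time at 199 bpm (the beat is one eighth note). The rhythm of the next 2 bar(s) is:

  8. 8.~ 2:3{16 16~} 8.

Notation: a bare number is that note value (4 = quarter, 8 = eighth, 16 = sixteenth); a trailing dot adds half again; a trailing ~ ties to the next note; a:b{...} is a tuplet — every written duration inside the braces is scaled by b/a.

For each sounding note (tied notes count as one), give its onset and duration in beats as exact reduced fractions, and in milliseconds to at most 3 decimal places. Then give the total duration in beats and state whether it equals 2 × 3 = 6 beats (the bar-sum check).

1) 0.0ms=0b +452.261ms=3/2b
2) 452.261ms=3/2b +678.392ms=9/4b
3) 1130.653ms=15/4b +678.392ms=9/4b
Σ=6b of 6 (199bpm 3/8) — PASS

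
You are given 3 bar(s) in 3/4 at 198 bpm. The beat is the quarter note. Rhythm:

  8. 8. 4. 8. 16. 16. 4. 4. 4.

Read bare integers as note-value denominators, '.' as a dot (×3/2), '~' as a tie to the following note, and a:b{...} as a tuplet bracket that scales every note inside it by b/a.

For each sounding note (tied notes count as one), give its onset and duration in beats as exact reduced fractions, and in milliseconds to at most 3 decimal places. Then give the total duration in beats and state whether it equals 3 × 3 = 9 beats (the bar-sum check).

1) 0.0ms=0b +227.273ms=3/4b
2) 227.273ms=3/4b +227.273ms=3/4b
3) 454.545ms=3/2b +454.545ms=3/2b
4) 909.091ms=3b +227.273ms=3/4b
5) 1136.364ms=15/4b +113.636ms=3/8b
6) 1250.0ms=33/8b +113.636ms=3/8b
7) 1363.636ms=9/2b +454.545ms=3/2b
8) 1818.182ms=6b +454.545ms=3/2b
9) 2272.727ms=15/2b +454.545ms=3/2b
Σ=9b of 9 (198bpm 3/4) — PASS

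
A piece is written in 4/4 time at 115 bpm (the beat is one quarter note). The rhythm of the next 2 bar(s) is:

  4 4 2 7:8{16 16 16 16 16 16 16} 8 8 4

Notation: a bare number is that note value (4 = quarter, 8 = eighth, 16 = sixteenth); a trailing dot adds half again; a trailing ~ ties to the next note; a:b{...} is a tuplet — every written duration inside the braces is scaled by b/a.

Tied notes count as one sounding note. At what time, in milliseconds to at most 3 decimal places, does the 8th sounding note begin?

note 8 onset = 36/7b = 2683.23ms

1. 0.0ms @ 0 + 521.739ms (1)
2. 521.739ms @ 1 + 521.739ms (1)
3. 1043.478ms @ 2 + 1043.478ms (2)
4. 2086.957ms @ 4 + 149.068ms (2/7)
5. 2236.025ms @ 30/7 + 149.068ms (2/7)
6. 2385.093ms @ 32/7 + 149.068ms (2/7)
7. 2534.161ms @ 34/7 + 149.068ms (2/7)
8. 2683.23ms @ 36/7 + 149.068ms (2/7)
9. 2832.298ms @ 38/7 + 149.068ms (2/7)
10. 2981.366ms @ 40/7 + 149.068ms (2/7)
11. 3130.435ms @ 6 + 260.87ms (1/2)
12. 3391.304ms @ 13/2 + 260.87ms (1/2)
13. 3652.174ms @ 7 + 521.739ms (1)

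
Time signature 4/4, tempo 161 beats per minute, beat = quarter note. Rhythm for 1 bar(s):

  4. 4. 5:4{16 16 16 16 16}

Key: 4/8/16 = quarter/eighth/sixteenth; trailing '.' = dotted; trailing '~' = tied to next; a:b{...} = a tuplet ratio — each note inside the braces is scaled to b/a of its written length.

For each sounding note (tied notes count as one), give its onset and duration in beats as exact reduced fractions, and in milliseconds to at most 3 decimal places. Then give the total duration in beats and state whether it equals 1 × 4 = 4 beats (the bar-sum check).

1) 0.0ms=0b +559.006ms=3/2b
2) 559.006ms=3/2b +559.006ms=3/2b
3) 1118.012ms=3b +74.534ms=1/5b
4) 1192.547ms=16/5b +74.534ms=1/5b
5) 1267.081ms=17/5b +74.534ms=1/5b
6) 1341.615ms=18/5b +74.534ms=1/5b
7) 1416.149ms=19/5b +74.534ms=1/5b
Σ=4b of 4 (161bpm 4/4) — PASS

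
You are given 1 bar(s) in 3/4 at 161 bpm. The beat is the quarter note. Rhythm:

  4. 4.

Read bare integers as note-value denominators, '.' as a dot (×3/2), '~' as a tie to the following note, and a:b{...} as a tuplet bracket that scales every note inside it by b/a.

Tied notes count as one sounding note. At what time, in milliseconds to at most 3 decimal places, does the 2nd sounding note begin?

1. 0.0ms @ 0 + 559.006ms (3/2)
2. 559.006ms @ 3/2 + 559.006ms (3/2)

note 2 onset = 3/2b = 559.006ms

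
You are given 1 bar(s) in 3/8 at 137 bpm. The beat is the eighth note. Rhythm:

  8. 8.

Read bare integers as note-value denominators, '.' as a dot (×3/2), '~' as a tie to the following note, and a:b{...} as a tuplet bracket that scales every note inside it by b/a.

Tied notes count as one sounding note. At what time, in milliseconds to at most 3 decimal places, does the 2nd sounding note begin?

1. 0.0ms @ 0 + 656.934ms (3/2)
2. 656.934ms @ 3/2 + 656.934ms (3/2)

note 2 onset = 3/2b = 656.934ms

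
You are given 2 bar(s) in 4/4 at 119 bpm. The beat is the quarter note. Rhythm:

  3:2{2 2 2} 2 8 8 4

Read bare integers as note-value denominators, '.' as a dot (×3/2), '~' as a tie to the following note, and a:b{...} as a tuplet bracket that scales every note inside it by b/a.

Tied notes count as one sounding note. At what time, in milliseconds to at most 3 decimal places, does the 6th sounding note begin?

note 6 onset = 13/2b = 3277.311ms

1. 0.0ms @ 0 + 672.269ms (4/3)
2. 672.269ms @ 4/3 + 672.269ms (4/3)
3. 1344.538ms @ 8/3 + 672.269ms (4/3)
4. 2016.807ms @ 4 + 1008.403ms (2)
5. 3025.21ms @ 6 + 252.101ms (1/2)
6. 3277.311ms @ 13/2 + 252.101ms (1/2)
7. 3529.412ms @ 7 + 504.202ms (1)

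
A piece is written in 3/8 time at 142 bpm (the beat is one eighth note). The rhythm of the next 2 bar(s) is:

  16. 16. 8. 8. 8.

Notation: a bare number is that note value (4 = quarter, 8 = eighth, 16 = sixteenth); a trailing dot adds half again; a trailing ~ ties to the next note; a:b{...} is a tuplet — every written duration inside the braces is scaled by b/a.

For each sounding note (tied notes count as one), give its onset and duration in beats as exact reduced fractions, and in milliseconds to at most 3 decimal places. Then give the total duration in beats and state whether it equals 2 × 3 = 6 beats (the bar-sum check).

1) 0.0ms=0b +316.901ms=3/4b
2) 316.901ms=3/4b +316.901ms=3/4b
3) 633.803ms=3/2b +633.803ms=3/2b
4) 1267.606ms=3b +633.803ms=3/2b
5) 1901.408ms=9/2b +633.803ms=3/2b
Σ=6b of 6 (142bpm 3/8) — PASS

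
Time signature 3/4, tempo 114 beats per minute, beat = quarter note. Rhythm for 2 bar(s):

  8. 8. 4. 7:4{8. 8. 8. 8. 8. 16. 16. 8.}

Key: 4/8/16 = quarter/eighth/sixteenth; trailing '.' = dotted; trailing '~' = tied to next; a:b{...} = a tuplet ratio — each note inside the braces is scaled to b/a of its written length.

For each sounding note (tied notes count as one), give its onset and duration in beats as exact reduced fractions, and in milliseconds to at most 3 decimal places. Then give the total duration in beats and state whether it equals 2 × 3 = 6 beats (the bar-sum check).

1) 0.0ms=0b +394.737ms=3/4b
2) 394.737ms=3/4b +394.737ms=3/4b
3) 789.474ms=3/2b +789.474ms=3/2b
4) 1578.947ms=3b +225.564ms=3/7b
5) 1804.511ms=24/7b +225.564ms=3/7b
6) 2030.075ms=27/7b +225.564ms=3/7b
7) 2255.639ms=30/7b +225.564ms=3/7b
8) 2481.203ms=33/7b +225.564ms=3/7b
9) 2706.767ms=36/7b +112.782ms=3/14b
10) 2819.549ms=75/14b +112.782ms=3/14b
11) 2932.331ms=39/7b +225.564ms=3/7b
Σ=6b of 6 (114bpm 3/4) — PASS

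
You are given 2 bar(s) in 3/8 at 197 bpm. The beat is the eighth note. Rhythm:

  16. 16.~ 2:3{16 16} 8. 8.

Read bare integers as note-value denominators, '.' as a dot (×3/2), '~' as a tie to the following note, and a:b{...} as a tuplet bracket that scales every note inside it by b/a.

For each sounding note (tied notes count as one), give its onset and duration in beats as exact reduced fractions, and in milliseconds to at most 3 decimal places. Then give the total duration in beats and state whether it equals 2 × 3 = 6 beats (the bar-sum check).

1) 0.0ms=0b +228.426ms=3/4b
2) 228.426ms=3/4b +456.853ms=3/2b
3) 685.279ms=9/4b +228.426ms=3/4b
4) 913.706ms=3b +456.853ms=3/2b
5) 1370.558ms=9/2b +456.853ms=3/2b
Σ=6b of 6 (197bpm 3/8) — PASS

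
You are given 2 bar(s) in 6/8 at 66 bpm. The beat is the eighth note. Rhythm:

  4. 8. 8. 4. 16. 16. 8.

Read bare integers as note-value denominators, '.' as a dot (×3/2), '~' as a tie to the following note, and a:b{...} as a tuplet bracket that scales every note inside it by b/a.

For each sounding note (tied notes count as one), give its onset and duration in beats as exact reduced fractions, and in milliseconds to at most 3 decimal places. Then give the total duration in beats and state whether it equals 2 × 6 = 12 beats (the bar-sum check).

1) 0.0ms=0b +2727.273ms=3b
2) 2727.273ms=3b +1363.636ms=3/2b
3) 4090.909ms=9/2b +1363.636ms=3/2b
4) 5454.545ms=6b +2727.273ms=3b
5) 8181.818ms=9b +681.818ms=3/4b
6) 8863.636ms=39/4b +681.818ms=3/4b
7) 9545.455ms=21/2b +1363.636ms=3/2b
Σ=12b of 12 (66bpm 6/8) — PASS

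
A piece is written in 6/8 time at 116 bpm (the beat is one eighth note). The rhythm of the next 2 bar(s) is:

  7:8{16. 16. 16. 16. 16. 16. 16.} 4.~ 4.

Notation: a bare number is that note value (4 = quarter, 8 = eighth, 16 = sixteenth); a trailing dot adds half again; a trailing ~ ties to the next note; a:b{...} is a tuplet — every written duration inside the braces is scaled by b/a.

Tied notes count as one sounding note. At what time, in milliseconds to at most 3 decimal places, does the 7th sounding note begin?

1. 0.0ms @ 0 + 443.35ms (6/7)
2. 443.35ms @ 6/7 + 443.35ms (6/7)
3. 886.7ms @ 12/7 + 443.35ms (6/7)
4. 1330.049ms @ 18/7 + 443.35ms (6/7)
5. 1773.399ms @ 24/7 + 443.35ms (6/7)
6. 2216.749ms @ 30/7 + 443.35ms (6/7)
7. 2660.099ms @ 36/7 + 443.35ms (6/7)
8. 3103.448ms @ 6 + 3103.448ms (6)

note 7 onset = 36/7b = 2660.099ms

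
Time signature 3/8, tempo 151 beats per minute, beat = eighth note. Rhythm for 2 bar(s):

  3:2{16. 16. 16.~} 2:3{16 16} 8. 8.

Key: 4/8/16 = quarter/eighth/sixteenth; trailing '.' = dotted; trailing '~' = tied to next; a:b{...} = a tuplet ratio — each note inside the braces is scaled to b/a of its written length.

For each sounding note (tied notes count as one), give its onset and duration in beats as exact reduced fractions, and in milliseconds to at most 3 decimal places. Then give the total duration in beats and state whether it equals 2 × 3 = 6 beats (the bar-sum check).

1) 0.0ms=0b +198.675ms=1/2b
2) 198.675ms=1/2b +198.675ms=1/2b
3) 397.351ms=1b +496.689ms=5/4b
4) 894.04ms=9/4b +298.013ms=3/4b
5) 1192.053ms=3b +596.026ms=3/2b
6) 1788.079ms=9/2b +596.026ms=3/2b
Σ=6b of 6 (151bpm 3/8) — PASS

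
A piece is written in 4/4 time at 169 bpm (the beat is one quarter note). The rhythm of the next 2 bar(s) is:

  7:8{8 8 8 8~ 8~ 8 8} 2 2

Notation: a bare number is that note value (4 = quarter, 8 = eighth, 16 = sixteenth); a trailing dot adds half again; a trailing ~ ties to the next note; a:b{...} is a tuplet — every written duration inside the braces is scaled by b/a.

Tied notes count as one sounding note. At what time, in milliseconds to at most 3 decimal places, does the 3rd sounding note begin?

1. 0.0ms @ 0 + 202.874ms (4/7)
2. 202.874ms @ 4/7 + 202.874ms (4/7)
3. 405.748ms @ 8/7 + 202.874ms (4/7)
4. 608.622ms @ 12/7 + 608.622ms (12/7)
5. 1217.244ms @ 24/7 + 202.874ms (4/7)
6. 1420.118ms @ 4 + 710.059ms (2)
7. 2130.178ms @ 6 + 710.059ms (2)

note 3 onset = 8/7b = 405.748ms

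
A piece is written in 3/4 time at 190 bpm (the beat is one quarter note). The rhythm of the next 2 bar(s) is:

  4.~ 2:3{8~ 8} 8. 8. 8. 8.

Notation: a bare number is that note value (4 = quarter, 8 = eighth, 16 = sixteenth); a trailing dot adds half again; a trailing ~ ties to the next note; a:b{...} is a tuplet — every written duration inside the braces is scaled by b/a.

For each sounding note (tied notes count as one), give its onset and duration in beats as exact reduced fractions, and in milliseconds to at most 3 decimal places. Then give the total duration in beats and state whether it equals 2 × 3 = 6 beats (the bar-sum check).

1) 0.0ms=0b +947.368ms=3b
2) 947.368ms=3b +236.842ms=3/4b
3) 1184.211ms=15/4b +236.842ms=3/4b
4) 1421.053ms=9/2b +236.842ms=3/4b
5) 1657.895ms=21/4b +236.842ms=3/4b
Σ=6b of 6 (190bpm 3/4) — PASS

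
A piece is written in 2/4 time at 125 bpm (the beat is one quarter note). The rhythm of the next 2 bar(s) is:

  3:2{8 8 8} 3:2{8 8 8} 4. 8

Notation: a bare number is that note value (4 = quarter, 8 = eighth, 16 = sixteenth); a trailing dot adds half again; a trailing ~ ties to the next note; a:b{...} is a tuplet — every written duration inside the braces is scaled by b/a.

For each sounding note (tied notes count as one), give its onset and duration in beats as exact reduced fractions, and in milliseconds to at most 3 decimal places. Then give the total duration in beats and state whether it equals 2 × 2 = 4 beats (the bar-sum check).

1) 0.0ms=0b +160.0ms=1/3b
2) 160.0ms=1/3b +160.0ms=1/3b
3) 320.0ms=2/3b +160.0ms=1/3b
4) 480.0ms=1b +160.0ms=1/3b
5) 640.0ms=4/3b +160.0ms=1/3b
6) 800.0ms=5/3b +160.0ms=1/3b
7) 960.0ms=2b +720.0ms=3/2b
8) 1680.0ms=7/2b +240.0ms=1/2b
Σ=4b of 4 (125bpm 2/4) — PASS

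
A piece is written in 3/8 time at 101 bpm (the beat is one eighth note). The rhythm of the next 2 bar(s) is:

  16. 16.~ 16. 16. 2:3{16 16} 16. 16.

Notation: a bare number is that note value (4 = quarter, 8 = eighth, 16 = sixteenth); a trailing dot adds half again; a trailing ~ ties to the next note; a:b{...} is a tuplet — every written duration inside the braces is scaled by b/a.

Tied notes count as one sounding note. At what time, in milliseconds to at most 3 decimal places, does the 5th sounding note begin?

note 5 onset = 15/4b = 2227.723ms

1. 0.0ms @ 0 + 445.545ms (3/4)
2. 445.545ms @ 3/4 + 891.089ms (3/2)
3. 1336.634ms @ 9/4 + 445.545ms (3/4)
4. 1782.178ms @ 3 + 445.545ms (3/4)
5. 2227.723ms @ 15/4 + 445.545ms (3/4)
6. 2673.267ms @ 9/2 + 445.545ms (3/4)
7. 3118.812ms @ 21/4 + 445.545ms (3/4)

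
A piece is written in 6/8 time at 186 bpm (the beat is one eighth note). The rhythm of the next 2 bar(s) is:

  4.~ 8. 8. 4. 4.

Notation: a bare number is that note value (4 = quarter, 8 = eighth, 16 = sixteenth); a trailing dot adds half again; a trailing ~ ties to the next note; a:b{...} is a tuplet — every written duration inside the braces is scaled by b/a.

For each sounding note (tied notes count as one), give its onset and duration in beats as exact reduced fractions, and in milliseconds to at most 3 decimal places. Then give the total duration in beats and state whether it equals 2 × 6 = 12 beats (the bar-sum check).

1) 0.0ms=0b +1451.613ms=9/2b
2) 1451.613ms=9/2b +483.871ms=3/2b
3) 1935.484ms=6b +967.742ms=3b
4) 2903.226ms=9b +967.742ms=3b
Σ=12b of 12 (186bpm 6/8) — PASS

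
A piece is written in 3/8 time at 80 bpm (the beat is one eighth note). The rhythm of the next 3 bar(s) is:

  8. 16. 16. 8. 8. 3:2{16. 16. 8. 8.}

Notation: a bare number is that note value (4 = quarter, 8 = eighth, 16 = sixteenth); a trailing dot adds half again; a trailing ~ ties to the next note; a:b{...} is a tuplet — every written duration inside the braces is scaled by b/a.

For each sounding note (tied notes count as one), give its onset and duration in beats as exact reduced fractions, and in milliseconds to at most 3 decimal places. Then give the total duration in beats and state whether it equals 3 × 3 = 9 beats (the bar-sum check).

1) 0.0ms=0b +1125.0ms=3/2b
2) 1125.0ms=3/2b +562.5ms=3/4b
3) 1687.5ms=9/4b +562.5ms=3/4b
4) 2250.0ms=3b +1125.0ms=3/2b
5) 3375.0ms=9/2b +1125.0ms=3/2b
6) 4500.0ms=6b +375.0ms=1/2b
7) 4875.0ms=13/2b +375.0ms=1/2b
8) 5250.0ms=7b +750.0ms=1b
9) 6000.0ms=8b +750.0ms=1b
Σ=9b of 9 (80bpm 3/8) — PASS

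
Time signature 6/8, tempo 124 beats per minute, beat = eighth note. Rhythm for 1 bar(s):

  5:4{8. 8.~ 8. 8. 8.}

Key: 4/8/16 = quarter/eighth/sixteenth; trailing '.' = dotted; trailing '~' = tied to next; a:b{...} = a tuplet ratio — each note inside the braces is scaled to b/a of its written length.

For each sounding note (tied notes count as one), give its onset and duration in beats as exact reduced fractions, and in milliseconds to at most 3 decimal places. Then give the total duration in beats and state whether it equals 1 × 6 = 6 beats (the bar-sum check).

1) 0.0ms=0b +580.645ms=6/5b
2) 580.645ms=6/5b +1161.29ms=12/5b
3) 1741.935ms=18/5b +580.645ms=6/5b
4) 2322.581ms=24/5b +580.645ms=6/5b
Σ=6b of 6 (124bpm 6/8) — PASS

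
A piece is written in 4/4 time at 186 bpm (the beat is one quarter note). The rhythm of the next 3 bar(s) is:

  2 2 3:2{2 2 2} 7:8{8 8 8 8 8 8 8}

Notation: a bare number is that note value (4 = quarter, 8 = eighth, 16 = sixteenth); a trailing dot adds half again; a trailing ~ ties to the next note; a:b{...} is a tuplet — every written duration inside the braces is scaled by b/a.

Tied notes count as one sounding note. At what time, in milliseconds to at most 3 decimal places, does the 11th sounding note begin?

1. 0.0ms @ 0 + 645.161ms (2)
2. 645.161ms @ 2 + 645.161ms (2)
3. 1290.323ms @ 4 + 430.108ms (4/3)
4. 1720.43ms @ 16/3 + 430.108ms (4/3)
5. 2150.538ms @ 20/3 + 430.108ms (4/3)
6. 2580.645ms @ 8 + 184.332ms (4/7)
7. 2764.977ms @ 60/7 + 184.332ms (4/7)
8. 2949.309ms @ 64/7 + 184.332ms (4/7)
9. 3133.641ms @ 68/7 + 184.332ms (4/7)
10. 3317.972ms @ 72/7 + 184.332ms (4/7)
11. 3502.304ms @ 76/7 + 184.332ms (4/7)
12. 3686.636ms @ 80/7 + 184.332ms (4/7)

note 11 onset = 76/7b = 3502.304ms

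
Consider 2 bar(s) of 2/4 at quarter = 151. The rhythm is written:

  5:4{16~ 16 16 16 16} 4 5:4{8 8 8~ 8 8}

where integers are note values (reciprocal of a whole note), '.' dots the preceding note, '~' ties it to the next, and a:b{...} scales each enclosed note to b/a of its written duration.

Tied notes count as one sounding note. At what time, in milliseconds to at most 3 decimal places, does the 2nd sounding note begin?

note 2 onset = 2/5b = 158.94ms

1. 0.0ms @ 0 + 158.94ms (2/5)
2. 158.94ms @ 2/5 + 79.47ms (1/5)
3. 238.411ms @ 3/5 + 79.47ms (1/5)
4. 317.881ms @ 4/5 + 79.47ms (1/5)
5. 397.351ms @ 1 + 397.351ms (1)
6. 794.702ms @ 2 + 158.94ms (2/5)
7. 953.642ms @ 12/5 + 158.94ms (2/5)
8. 1112.583ms @ 14/5 + 317.881ms (4/5)
9. 1430.464ms @ 18/5 + 158.94ms (2/5)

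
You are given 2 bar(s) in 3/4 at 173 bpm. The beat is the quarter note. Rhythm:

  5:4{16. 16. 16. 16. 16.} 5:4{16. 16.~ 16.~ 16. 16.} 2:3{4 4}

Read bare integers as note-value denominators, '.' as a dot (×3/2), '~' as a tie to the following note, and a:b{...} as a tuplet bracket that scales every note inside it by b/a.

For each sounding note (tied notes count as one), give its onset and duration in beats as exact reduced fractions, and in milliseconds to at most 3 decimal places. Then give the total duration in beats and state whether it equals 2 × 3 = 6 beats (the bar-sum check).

1) 0.0ms=0b +104.046ms=3/10b
2) 104.046ms=3/10b +104.046ms=3/10b
3) 208.092ms=3/5b +104.046ms=3/10b
4) 312.139ms=9/10b +104.046ms=3/10b
5) 416.185ms=6/5b +104.046ms=3/10b
6) 520.231ms=3/2b +104.046ms=3/10b
7) 624.277ms=9/5b +312.139ms=9/10b
8) 936.416ms=27/10b +104.046ms=3/10b
9) 1040.462ms=3b +520.231ms=3/2b
10) 1560.694ms=9/2b +520.231ms=3/2b
Σ=6b of 6 (173bpm 3/4) — PASS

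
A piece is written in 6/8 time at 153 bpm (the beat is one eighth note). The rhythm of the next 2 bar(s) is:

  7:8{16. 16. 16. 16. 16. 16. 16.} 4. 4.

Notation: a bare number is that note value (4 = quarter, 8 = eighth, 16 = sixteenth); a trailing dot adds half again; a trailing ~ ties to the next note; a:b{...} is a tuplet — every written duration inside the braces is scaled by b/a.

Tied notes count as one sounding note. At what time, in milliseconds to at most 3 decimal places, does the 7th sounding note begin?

1. 0.0ms @ 0 + 336.134ms (6/7)
2. 336.134ms @ 6/7 + 336.134ms (6/7)
3. 672.269ms @ 12/7 + 336.134ms (6/7)
4. 1008.403ms @ 18/7 + 336.134ms (6/7)
5. 1344.538ms @ 24/7 + 336.134ms (6/7)
6. 1680.672ms @ 30/7 + 336.134ms (6/7)
7. 2016.807ms @ 36/7 + 336.134ms (6/7)
8. 2352.941ms @ 6 + 1176.471ms (3)
9. 3529.412ms @ 9 + 1176.471ms (3)

note 7 onset = 36/7b = 2016.807ms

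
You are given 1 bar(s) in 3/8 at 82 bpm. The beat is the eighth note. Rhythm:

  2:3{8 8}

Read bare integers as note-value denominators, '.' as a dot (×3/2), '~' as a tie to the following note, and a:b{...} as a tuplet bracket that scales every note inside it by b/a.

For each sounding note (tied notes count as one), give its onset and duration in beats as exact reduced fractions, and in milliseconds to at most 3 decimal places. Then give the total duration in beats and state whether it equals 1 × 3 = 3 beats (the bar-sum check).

1) 0.0ms=0b +1097.561ms=3/2b
2) 1097.561ms=3/2b +1097.561ms=3/2b
Σ=3b of 3 (82bpm 3/8) — PASS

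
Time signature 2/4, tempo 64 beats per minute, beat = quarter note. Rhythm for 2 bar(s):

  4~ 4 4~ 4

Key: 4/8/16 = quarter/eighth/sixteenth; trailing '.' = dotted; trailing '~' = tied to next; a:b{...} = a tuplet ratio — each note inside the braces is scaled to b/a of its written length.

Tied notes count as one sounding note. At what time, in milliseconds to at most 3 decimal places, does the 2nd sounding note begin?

note 2 onset = 2b = 1875.0ms

1. 0.0ms @ 0 + 1875.0ms (2)
2. 1875.0ms @ 2 + 1875.0ms (2)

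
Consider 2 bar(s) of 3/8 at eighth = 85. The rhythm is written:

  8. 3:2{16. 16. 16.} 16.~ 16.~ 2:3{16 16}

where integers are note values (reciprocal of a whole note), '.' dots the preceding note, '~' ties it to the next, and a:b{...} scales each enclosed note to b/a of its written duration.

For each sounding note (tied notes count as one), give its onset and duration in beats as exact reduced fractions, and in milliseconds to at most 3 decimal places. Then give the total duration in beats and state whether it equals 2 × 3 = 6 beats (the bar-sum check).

1) 0.0ms=0b +1058.824ms=3/2b
2) 1058.824ms=3/2b +352.941ms=1/2b
3) 1411.765ms=2b +352.941ms=1/2b
4) 1764.706ms=5/2b +352.941ms=1/2b
5) 2117.647ms=3b +1588.235ms=9/4b
6) 3705.882ms=21/4b +529.412ms=3/4b
Σ=6b of 6 (85bpm 3/8) — PASS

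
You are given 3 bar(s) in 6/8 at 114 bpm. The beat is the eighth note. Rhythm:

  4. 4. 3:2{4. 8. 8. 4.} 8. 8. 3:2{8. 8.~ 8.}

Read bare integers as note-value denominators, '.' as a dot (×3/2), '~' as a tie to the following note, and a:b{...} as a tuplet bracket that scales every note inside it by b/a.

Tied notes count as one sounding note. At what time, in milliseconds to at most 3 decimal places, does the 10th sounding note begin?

note 10 onset = 16b = 8421.053ms

1. 0.0ms @ 0 + 1578.947ms (3)
2. 1578.947ms @ 3 + 1578.947ms (3)
3. 3157.895ms @ 6 + 1052.632ms (2)
4. 4210.526ms @ 8 + 526.316ms (1)
5. 4736.842ms @ 9 + 526.316ms (1)
6. 5263.158ms @ 10 + 1052.632ms (2)
7. 6315.789ms @ 12 + 789.474ms (3/2)
8. 7105.263ms @ 27/2 + 789.474ms (3/2)
9. 7894.737ms @ 15 + 526.316ms (1)
10. 8421.053ms @ 16 + 1052.632ms (2)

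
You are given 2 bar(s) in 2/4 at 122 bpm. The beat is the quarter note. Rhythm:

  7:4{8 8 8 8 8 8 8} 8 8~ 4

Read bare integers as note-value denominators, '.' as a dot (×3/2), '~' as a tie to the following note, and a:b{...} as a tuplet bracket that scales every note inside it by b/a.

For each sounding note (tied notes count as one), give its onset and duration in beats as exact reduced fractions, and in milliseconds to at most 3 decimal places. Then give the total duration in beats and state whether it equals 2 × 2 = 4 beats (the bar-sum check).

1) 0.0ms=0b +140.515ms=2/7b
2) 140.515ms=2/7b +140.515ms=2/7b
3) 281.03ms=4/7b +140.515ms=2/7b
4) 421.546ms=6/7b +140.515ms=2/7b
5) 562.061ms=8/7b +140.515ms=2/7b
6) 702.576ms=10/7b +140.515ms=2/7b
7) 843.091ms=12/7b +140.515ms=2/7b
8) 983.607ms=2b +245.902ms=1/2b
9) 1229.508ms=5/2b +737.705ms=3/2b
Σ=4b of 4 (122bpm 2/4) — PASS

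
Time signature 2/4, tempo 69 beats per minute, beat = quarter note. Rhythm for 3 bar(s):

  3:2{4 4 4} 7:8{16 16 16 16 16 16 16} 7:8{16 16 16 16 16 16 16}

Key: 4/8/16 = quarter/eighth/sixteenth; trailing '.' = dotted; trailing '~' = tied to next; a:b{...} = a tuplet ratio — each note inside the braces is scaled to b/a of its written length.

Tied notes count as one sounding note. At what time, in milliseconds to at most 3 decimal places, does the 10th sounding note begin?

1. 0.0ms @ 0 + 579.71ms (2/3)
2. 579.71ms @ 2/3 + 579.71ms (2/3)
3. 1159.42ms @ 4/3 + 579.71ms (2/3)
4. 1739.13ms @ 2 + 248.447ms (2/7)
5. 1987.578ms @ 16/7 + 248.447ms (2/7)
6. 2236.025ms @ 18/7 + 248.447ms (2/7)
7. 2484.472ms @ 20/7 + 248.447ms (2/7)
8. 2732.919ms @ 22/7 + 248.447ms (2/7)
9. 2981.366ms @ 24/7 + 248.447ms (2/7)
10. 3229.814ms @ 26/7 + 248.447ms (2/7)
11. 3478.261ms @ 4 + 248.447ms (2/7)
12. 3726.708ms @ 30/7 + 248.447ms (2/7)
13. 3975.155ms @ 32/7 + 248.447ms (2/7)
14. 4223.602ms @ 34/7 + 248.447ms (2/7)
15. 4472.05ms @ 36/7 + 248.447ms (2/7)
16. 4720.497ms @ 38/7 + 248.447ms (2/7)
17. 4968.944ms @ 40/7 + 248.447ms (2/7)

note 10 onset = 26/7b = 3229.814ms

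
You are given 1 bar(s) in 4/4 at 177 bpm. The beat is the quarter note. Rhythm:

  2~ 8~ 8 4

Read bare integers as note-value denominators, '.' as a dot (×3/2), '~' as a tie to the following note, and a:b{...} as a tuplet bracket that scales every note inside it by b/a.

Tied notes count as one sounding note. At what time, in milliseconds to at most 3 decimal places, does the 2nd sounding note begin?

note 2 onset = 3b = 1016.949ms

1. 0.0ms @ 0 + 1016.949ms (3)
2. 1016.949ms @ 3 + 338.983ms (1)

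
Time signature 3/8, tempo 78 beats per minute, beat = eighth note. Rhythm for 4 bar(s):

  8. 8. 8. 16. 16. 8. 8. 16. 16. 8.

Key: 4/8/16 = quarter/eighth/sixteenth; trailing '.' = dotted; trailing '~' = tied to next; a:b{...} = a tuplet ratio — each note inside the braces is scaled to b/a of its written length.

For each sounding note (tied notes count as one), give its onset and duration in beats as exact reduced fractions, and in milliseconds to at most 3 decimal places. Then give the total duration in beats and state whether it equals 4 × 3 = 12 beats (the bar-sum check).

1) 0.0ms=0b +1153.846ms=3/2b
2) 1153.846ms=3/2b +1153.846ms=3/2b
3) 2307.692ms=3b +1153.846ms=3/2b
4) 3461.538ms=9/2b +576.923ms=3/4b
5) 4038.462ms=21/4b +576.923ms=3/4b
6) 4615.385ms=6b +1153.846ms=3/2b
7) 5769.231ms=15/2b +1153.846ms=3/2b
8) 6923.077ms=9b +576.923ms=3/4b
9) 7500.0ms=39/4b +576.923ms=3/4b
10) 8076.923ms=21/2b +1153.846ms=3/2b
Σ=12b of 12 (78bpm 3/8) — PASS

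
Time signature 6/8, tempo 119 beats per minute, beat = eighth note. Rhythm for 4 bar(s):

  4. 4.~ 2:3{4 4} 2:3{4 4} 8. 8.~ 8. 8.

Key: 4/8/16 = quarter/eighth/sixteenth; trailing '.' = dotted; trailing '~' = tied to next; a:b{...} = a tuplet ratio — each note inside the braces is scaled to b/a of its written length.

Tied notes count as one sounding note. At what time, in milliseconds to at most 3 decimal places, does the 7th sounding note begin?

1. 0.0ms @ 0 + 1512.605ms (3)
2. 1512.605ms @ 3 + 3025.21ms (6)
3. 4537.815ms @ 9 + 1512.605ms (3)
4. 6050.42ms @ 12 + 1512.605ms (3)
5. 7563.025ms @ 15 + 1512.605ms (3)
6. 9075.63ms @ 18 + 756.303ms (3/2)
7. 9831.933ms @ 39/2 + 1512.605ms (3)
8. 11344.538ms @ 45/2 + 756.303ms (3/2)

note 7 onset = 39/2b = 9831.933ms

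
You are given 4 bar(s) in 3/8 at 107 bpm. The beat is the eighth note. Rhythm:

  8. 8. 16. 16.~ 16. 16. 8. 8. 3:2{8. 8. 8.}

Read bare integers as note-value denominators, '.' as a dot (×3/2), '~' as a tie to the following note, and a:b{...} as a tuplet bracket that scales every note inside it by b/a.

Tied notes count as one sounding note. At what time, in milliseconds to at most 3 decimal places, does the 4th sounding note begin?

note 4 onset = 15/4b = 2102.804ms

1. 0.0ms @ 0 + 841.121ms (3/2)
2. 841.121ms @ 3/2 + 841.121ms (3/2)
3. 1682.243ms @ 3 + 420.561ms (3/4)
4. 2102.804ms @ 15/4 + 841.121ms (3/2)
5. 2943.925ms @ 21/4 + 420.561ms (3/4)
6. 3364.486ms @ 6 + 841.121ms (3/2)
7. 4205.607ms @ 15/2 + 841.121ms (3/2)
8. 5046.729ms @ 9 + 560.748ms (1)
9. 5607.477ms @ 10 + 560.748ms (1)
10. 6168.224ms @ 11 + 560.748ms (1)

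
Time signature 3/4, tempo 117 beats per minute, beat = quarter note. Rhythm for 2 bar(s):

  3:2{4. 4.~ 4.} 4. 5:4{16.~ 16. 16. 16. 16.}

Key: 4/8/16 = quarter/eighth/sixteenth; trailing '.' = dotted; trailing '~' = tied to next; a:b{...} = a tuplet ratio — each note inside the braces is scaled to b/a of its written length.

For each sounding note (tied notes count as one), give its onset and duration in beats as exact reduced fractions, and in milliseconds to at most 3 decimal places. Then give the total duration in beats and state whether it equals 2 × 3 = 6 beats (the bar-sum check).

1) 0.0ms=0b +512.821ms=1b
2) 512.821ms=1b +1025.641ms=2b
3) 1538.462ms=3b +769.231ms=3/2b
4) 2307.692ms=9/2b +307.692ms=3/5b
5) 2615.385ms=51/10b +153.846ms=3/10b
6) 2769.231ms=27/5b +153.846ms=3/10b
7) 2923.077ms=57/10b +153.846ms=3/10b
Σ=6b of 6 (117bpm 3/4) — PASS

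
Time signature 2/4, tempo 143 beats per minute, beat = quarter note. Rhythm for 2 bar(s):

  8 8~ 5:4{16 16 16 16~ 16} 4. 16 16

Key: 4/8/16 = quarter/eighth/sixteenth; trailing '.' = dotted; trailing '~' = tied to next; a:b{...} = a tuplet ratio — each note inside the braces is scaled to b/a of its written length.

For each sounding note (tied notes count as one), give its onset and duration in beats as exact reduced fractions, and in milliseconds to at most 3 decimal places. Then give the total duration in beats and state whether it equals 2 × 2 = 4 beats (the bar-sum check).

1) 0.0ms=0b +209.79ms=1/2b
2) 209.79ms=1/2b +293.706ms=7/10b
3) 503.497ms=6/5b +83.916ms=1/5b
4) 587.413ms=7/5b +83.916ms=1/5b
5) 671.329ms=8/5b +167.832ms=2/5b
6) 839.161ms=2b +629.371ms=3/2b
7) 1468.531ms=7/2b +104.895ms=1/4b
8) 1573.427ms=15/4b +104.895ms=1/4b
Σ=4b of 4 (143bpm 2/4) — PASS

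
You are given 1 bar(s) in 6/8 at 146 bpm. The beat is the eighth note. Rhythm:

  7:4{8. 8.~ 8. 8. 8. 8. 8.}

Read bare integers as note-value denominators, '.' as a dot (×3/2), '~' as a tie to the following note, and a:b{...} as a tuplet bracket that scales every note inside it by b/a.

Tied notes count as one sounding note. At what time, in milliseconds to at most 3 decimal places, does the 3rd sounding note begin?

1. 0.0ms @ 0 + 352.25ms (6/7)
2. 352.25ms @ 6/7 + 704.501ms (12/7)
3. 1056.751ms @ 18/7 + 352.25ms (6/7)
4. 1409.002ms @ 24/7 + 352.25ms (6/7)
5. 1761.252ms @ 30/7 + 352.25ms (6/7)
6. 2113.503ms @ 36/7 + 352.25ms (6/7)

note 3 onset = 18/7b = 1056.751ms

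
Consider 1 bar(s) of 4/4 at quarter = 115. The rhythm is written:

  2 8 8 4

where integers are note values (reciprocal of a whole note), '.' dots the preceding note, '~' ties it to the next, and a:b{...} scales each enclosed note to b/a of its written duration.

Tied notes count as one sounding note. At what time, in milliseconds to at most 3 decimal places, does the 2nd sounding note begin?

note 2 onset = 2b = 1043.478ms

1. 0.0ms @ 0 + 1043.478ms (2)
2. 1043.478ms @ 2 + 260.87ms (1/2)
3. 1304.348ms @ 5/2 + 260.87ms (1/2)
4. 1565.217ms @ 3 + 521.739ms (1)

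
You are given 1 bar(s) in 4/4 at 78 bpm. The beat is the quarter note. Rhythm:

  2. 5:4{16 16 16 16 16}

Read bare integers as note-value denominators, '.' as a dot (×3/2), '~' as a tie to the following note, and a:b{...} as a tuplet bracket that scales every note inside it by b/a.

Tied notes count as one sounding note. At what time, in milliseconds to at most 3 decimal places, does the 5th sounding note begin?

note 5 onset = 18/5b = 2769.231ms

1. 0.0ms @ 0 + 2307.692ms (3)
2. 2307.692ms @ 3 + 153.846ms (1/5)
3. 2461.538ms @ 16/5 + 153.846ms (1/5)
4. 2615.385ms @ 17/5 + 153.846ms (1/5)
5. 2769.231ms @ 18/5 + 153.846ms (1/5)
6. 2923.077ms @ 19/5 + 153.846ms (1/5)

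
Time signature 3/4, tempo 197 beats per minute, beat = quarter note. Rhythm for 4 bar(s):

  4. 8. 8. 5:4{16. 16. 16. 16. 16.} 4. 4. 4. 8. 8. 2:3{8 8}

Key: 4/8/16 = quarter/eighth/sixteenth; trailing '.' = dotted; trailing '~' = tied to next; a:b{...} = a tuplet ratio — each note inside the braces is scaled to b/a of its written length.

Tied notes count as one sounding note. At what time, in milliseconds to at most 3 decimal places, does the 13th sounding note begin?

1. 0.0ms @ 0 + 456.853ms (3/2)
2. 456.853ms @ 3/2 + 228.426ms (3/4)
3. 685.279ms @ 9/4 + 228.426ms (3/4)
4. 913.706ms @ 3 + 91.371ms (3/10)
5. 1005.076ms @ 33/10 + 91.371ms (3/10)
6. 1096.447ms @ 18/5 + 91.371ms (3/10)
7. 1187.817ms @ 39/10 + 91.371ms (3/10)
8. 1279.188ms @ 21/5 + 91.371ms (3/10)
9. 1370.558ms @ 9/2 + 456.853ms (3/2)
10. 1827.411ms @ 6 + 456.853ms (3/2)
11. 2284.264ms @ 15/2 + 456.853ms (3/2)
12. 2741.117ms @ 9 + 228.426ms (3/4)
13. 2969.543ms @ 39/4 + 228.426ms (3/4)
14. 3197.97ms @ 21/2 + 228.426ms (3/4)
15. 3426.396ms @ 45/4 + 228.426ms (3/4)

note 13 onset = 39/4b = 2969.543ms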